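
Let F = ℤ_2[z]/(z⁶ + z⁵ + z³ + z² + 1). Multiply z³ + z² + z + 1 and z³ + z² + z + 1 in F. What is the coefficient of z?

Multiply in ℤ_2[z]: (z³ + z² + z + 1)·(z³ + z² + z + 1) = z⁶ + z⁴ + z² + 1.
Reduce using z⁶ ≡ z⁵ + z³ + z² + 1 (mod z⁶ + z⁵ + z³ + z² + 1).
Reduced: z⁵ + z⁴ + z³.

0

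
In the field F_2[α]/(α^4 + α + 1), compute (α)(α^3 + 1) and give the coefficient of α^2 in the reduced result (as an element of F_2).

Multiply in F_2[α]: (α)·(α^3 + 1) = α^4 + α.
Reduce using α^4 ≡ α + 1 (mod α^4 + α + 1).
Reduced: 1.

0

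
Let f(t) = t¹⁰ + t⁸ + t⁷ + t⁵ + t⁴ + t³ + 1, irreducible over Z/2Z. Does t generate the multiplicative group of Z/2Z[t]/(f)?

|GF(2^10)^×| = 2^10 − 1 = 1023. Prime factorization: 1023 = 3·11·31.
f is primitive ⇔ t has order 1023 in GF(2)[t]/(f), i.e. t^(1023/q) ≠ 1 for each prime q | 1023.
t^(341) mod f = 1
t^(93) mod f = t⁹ + t⁷ + t³ + t² + 1.
t^(33) mod f = t⁸ + t⁶ + t⁴ + t³.
Since t^(341) = 1, the order of t divides 341 < 1023; not primitive.

No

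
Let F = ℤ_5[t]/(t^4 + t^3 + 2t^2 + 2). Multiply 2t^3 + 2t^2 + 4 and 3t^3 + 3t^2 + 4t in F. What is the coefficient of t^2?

3

Multiply in ℤ_5[t]: (2t^3 + 2t^2 + 4)·(3t^3 + 3t^2 + 4t) = t^6 + 2t^5 + 4t^4 + 2t^2 + t.
Reduce using t^4 ≡ 4t^3 + 3t^2 + 3 (mod t^4 + t^3 + 2t^2 + 2).
Reduced: 2t^3 + 3t^2 + 4t + 3.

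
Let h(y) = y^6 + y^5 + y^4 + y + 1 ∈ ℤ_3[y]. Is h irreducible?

Check for roots in ℤ_3: h(0) = 1; h(1) = 2; h(2) = 1.
No roots, so no linear factors.
Monic irreducibles of degree 2 over GF(3): y^2 + 1, y^2 + y + 2, y^2 + 2y + 2.
None of them divide h (all give nonzero remainder).
Degree-3 irreducible divisors: test the 8 monic irreducibles of degree 3 over GF(3).
None of them divide h (all give nonzero remainder).
No irreducible factor of degree ≤ 3 exists, so h is irreducible over GF(3).

Yes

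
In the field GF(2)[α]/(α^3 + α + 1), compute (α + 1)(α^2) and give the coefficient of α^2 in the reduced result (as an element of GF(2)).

1

Multiply in GF(2)[α]: (α + 1)·(α^2) = α^3 + α^2.
Reduce using α^3 ≡ α + 1 (mod α^3 + α + 1).
Reduced: α^2 + α + 1.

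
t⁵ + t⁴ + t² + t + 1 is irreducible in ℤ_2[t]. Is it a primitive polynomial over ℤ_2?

Write f(t) = t⁵ + t⁴ + t² + t + 1.
|GF(2^5)^×| = 2^5 − 1 = 31. Prime factorization: 31 = 31.
f is primitive ⇔ t has order 31 in GF(2)[t]/(f), i.e. t^(31/q) ≠ 1 for each prime q | 31.
t^(1) mod f = t.
None equal 1, so t has full order 31; f is primitive.

Yes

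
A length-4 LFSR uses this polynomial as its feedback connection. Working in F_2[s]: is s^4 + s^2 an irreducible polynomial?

Write P(s) = s^4 + s^2.
Check for roots in F_2: P(0) = 0 → root; P(1) = 0 → root.
P(0) = 0, so (s) divides P(s); P is reducible.

No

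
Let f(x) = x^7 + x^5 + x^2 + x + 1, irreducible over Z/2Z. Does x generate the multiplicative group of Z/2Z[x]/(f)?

|GF(2^7)^×| = 2^7 − 1 = 127. Prime factorization: 127 = 127.
f is primitive ⇔ x has order 127 in GF(2)[x]/(f), i.e. x^(127/q) ≠ 1 for each prime q | 127.
x^(1) mod f = x.
None equal 1, so x has full order 127; f is primitive.

Yes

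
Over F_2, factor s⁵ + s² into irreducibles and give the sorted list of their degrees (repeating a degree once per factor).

1, 1, 1, 2

Write h(s) = s⁵ + s².
Roots in F_2: h(0) = 0 → root; h(1) = 0 → root.
Linear factors from roots: (s), (s + 1).
Complete factorization: h(s) = (s + 1)·(s)^2·(s² + s + 1).
Factor degrees with multiplicity: 1 + 1 + 1 + 2 = 5.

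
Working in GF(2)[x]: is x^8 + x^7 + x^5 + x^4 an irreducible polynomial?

No

Write h(x) = x^8 + x^7 + x^5 + x^4.
Check for roots in GF(2): h(0) = 0 → root; h(1) = 0 → root.
h(0) = 0, so (x) divides h(x); h is reducible.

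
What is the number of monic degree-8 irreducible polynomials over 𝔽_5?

The number of monic irreducibles of degree 8 over GF(5) is (1/8)·Σ_{d∣8} μ(8/d) 5^d.
Divisors of 8: 1, 2, 4, 8; μ(8/d) for each: 0, 0, -1, 1.
Σ = − 5^4 + 5^8 = 390000.
N = 390000/8 = 48750.

48750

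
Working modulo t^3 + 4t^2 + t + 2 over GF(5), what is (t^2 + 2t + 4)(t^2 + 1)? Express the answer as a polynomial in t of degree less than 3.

2t^2 + 2t + 3

Multiply in GF(5)[t]: (t^2 + 2t + 4)·(t^2 + 1) = t^4 + 2t^3 + 2t + 4.
Reduce using t^3 ≡ t^2 + 4t + 3 (mod t^3 + 4t^2 + t + 2).
Reduced: 2t^2 + 2t + 3.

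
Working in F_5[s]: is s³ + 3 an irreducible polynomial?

Write f(s) = s³ + 3.
Check for roots in F_5: f(0) = 3; f(1) = 4; f(2) = 1; f(3) = 0 → root; f(4) = 2.
f(3) = 0, so (s − 3) divides f(s); f is reducible.

No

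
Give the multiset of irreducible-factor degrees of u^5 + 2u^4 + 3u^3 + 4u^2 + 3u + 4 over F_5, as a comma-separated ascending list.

1, 2, 2

Write f(u) = u^5 + 2u^4 + 3u^3 + 4u^2 + 3u + 4.
Roots in F_5: f(0) = 4; f(1) = 2; f(2) = 4; f(3) = 0 → root; f(4) = 3.
Linear factors from roots: (u + 2).
Complete factorization: f(u) = (u + 2)·(u^2 + 2u + 4)·(u^2 + 3u + 3).
Factor degrees with multiplicity: 1 + 2 + 2 = 5.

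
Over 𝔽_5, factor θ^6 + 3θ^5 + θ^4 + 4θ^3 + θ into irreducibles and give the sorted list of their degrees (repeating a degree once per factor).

1, 1, 1, 1, 1, 1

Write g(θ) = θ^6 + 3θ^5 + θ^4 + 4θ^3 + θ.
Roots in 𝔽_5: g(0) = 0 → root; g(1) = 0 → root; g(2) = 0 → root; g(3) = 0 → root; g(4) = 4.
Linear factors from roots: (θ), (θ + 4), (θ + 3), (θ + 2).
Complete factorization: g(θ) = (θ)·(θ + 3)·(θ + 4)·(θ + 2)^3.
Factor degrees with multiplicity: 1 + 1 + 1 + 1 + 1 + 1 = 6.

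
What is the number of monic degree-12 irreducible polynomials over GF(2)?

335

The number of monic irreducibles of degree 12 over GF(2) is (1/12)·Σ_{d∣12} μ(12/d) 2^d.
Divisors of 12: 1, 2, 3, 4, 6, 12; μ(12/d) for each: 0, 1, 0, -1, -1, 1.
Σ = 2^2 − 2^4 − 2^6 + 2^12 = 4020.
N = 4020/12 = 335.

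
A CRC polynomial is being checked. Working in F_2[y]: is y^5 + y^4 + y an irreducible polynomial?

Write P(y) = y^5 + y^4 + y.
Check for roots in F_2: P(0) = 0 → root; P(1) = 1.
P(0) = 0, so (y) divides P(y); P is reducible.

No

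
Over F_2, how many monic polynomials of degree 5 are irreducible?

6

Gauss's count: N_{2}(5) = (1/5) Σ_{d|5} μ(5/d)·2^d.
Divisors of 5: 1, 5; μ(5/d) for each: -1, 1.
Σ = − 2^1 + 2^5 = 30.
N = 30/5 = 6.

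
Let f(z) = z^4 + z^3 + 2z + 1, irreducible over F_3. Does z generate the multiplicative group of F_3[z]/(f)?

No

|GF(3^4)^×| = 3^4 − 1 = 80. Prime factorization: 80 = 2^4·5.
f is primitive ⇔ z has order 80 in GF(3)[z]/(f), i.e. z^(80/q) ≠ 1 for each prime q | 80.
z^(40) mod f = 1
z^(16) mod f = 2z^2 + z + 1.
Since z^(40) = 1, the order of z divides 40 < 80; not primitive.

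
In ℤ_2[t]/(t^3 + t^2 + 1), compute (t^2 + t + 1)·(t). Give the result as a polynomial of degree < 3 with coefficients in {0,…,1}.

t + 1

Multiply in ℤ_2[t]: (t^2 + t + 1)·(t) = t^3 + t^2 + t.
Reduce using t^3 ≡ t^2 + 1 (mod t^3 + t^2 + 1).
Reduced: t + 1.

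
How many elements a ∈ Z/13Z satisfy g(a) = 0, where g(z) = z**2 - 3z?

2

Evaluate at each of the 13 elements of Z/13Z:
g(0) = 0 → root; g(1) = 11; g(2) = 11; g(3) = 0 → root; g(4) = 4; g(5) = 10; g(6) = 5; g(7) = 2; g(8) = 1; g(9) = 2; g(10) = 5; g(11) = 10; g(12) = 4.
Roots: {0, 3}.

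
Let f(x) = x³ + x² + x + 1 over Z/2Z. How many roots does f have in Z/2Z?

Evaluate at each of the 2 elements of Z/2Z:
f(0) = 1; f(1) = 0 → root.
Roots: {1}.

1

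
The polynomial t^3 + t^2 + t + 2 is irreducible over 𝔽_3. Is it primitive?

No

Write f(t) = t^3 + t^2 + t + 2.
|GF(3^3)^×| = 3^3 − 1 = 26. Prime factorization: 26 = 2·13.
f is primitive ⇔ t has order 26 in GF(3)[t]/(f), i.e. t^(26/q) ≠ 1 for each prime q | 26.
t^(13) mod f = 1
t^(2) mod f = t^2.
Since t^(13) = 1, the order of t divides 13 < 26; not primitive.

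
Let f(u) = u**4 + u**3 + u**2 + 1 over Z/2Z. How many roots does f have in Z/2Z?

1

Evaluate at each of the 2 elements of Z/2Z:
f(0) = 1; f(1) = 0 → root.
Roots: {1}.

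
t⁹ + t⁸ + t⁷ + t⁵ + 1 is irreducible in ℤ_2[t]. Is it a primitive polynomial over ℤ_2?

Write f(t) = t⁹ + t⁸ + t⁷ + t⁵ + 1.
|GF(2^9)^×| = 2^9 − 1 = 511. Prime factorization: 511 = 7·73.
f is primitive ⇔ t has order 511 in GF(2)[t]/(f), i.e. t^(511/q) ≠ 1 for each prime q | 511.
t^(73) mod f = 1
t^(7) mod f = t⁷.
Since t^(73) = 1, the order of t divides 73 < 511; not primitive.

No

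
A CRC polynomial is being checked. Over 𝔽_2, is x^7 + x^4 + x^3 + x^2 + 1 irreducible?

Yes

Write f(x) = x^7 + x^4 + x^3 + x^2 + 1.
Check for roots in 𝔽_2: f(0) = 1; f(1) = 1.
No roots, so no linear factors.
Monic irreducibles of degree 2 over GF(2): x^2 + x + 1.
None of them divide f (all give nonzero remainder).
Monic irreducibles of degree 3 over GF(2): x^3 + x + 1, x^3 + x^2 + 1.
None of them divide f (all give nonzero remainder).
No irreducible factor of degree ≤ 3 exists, so f is irreducible over GF(2).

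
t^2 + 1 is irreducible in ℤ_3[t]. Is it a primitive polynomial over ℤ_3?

No

Write f(t) = t^2 + 1.
|GF(3^2)^×| = 3^2 − 1 = 8. Prime factorization: 8 = 2^3.
f is primitive ⇔ t has order 8 in GF(3)[t]/(f), i.e. t^(8/q) ≠ 1 for each prime q | 8.
t^(4) mod f = 1
Since t^(4) = 1, the order of t divides 4 < 8; not primitive.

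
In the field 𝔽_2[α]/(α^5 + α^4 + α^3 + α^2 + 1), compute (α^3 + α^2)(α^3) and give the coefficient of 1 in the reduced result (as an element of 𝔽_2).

0

Multiply in 𝔽_2[α]: (α^3 + α^2)·(α^3) = α^6 + α^5.
Reduce using α^5 ≡ α^4 + α^3 + α^2 + 1 (mod α^5 + α^4 + α^3 + α^2 + 1).
Reduced: α^4 + α^3 + α.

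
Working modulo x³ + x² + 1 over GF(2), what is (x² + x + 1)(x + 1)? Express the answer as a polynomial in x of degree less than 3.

x^2

Multiply in GF(2)[x]: (x² + x + 1)·(x + 1) = x³ + 1.
Reduce using x³ ≡ x² + 1 (mod x³ + x² + 1).
Reduced: x².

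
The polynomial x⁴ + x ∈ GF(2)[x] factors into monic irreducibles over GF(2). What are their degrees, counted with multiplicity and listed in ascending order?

1, 1, 2

Write g(x) = x⁴ + x.
Roots in GF(2): g(0) = 0 → root; g(1) = 0 → root.
Linear factors from roots: (x), (x + 1).
Complete factorization: g(x) = (x)·(x + 1)·(x² + x + 1).
Factor degrees with multiplicity: 1 + 1 + 2 = 4.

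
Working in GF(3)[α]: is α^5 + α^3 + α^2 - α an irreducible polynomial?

No

Write g(α) = α^5 + α^3 + α^2 - α.
Check for roots in GF(3): g(0) = 0 → root; g(1) = 2; g(2) = 0 → root.
g(0) = 0, so (α) divides g(α); g is reducible.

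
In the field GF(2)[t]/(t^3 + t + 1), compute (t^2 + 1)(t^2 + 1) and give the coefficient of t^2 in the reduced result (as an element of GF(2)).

Multiply in GF(2)[t]: (t^2 + 1)·(t^2 + 1) = t^4 + 1.
Reduce using t^3 ≡ t + 1 (mod t^3 + t + 1).
Reduced: t^2 + t + 1.

1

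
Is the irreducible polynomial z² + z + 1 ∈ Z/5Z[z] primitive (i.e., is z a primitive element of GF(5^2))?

No

Write f(z) = z² + z + 1.
|GF(5^2)^×| = 5^2 − 1 = 24. Prime factorization: 24 = 2^3·3.
f is primitive ⇔ z has order 24 in GF(5)[z]/(f), i.e. z^(24/q) ≠ 1 for each prime q | 24.
z^(12) mod f = 1
z^(8) mod f = 4z + 4.
Since z^(12) = 1, the order of z divides 12 < 24; not primitive.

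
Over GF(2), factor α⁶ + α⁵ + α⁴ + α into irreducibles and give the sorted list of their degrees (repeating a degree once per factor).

1, 1, 1, 3

Write g(α) = α⁶ + α⁵ + α⁴ + α.
Roots in GF(2): g(0) = 0 → root; g(1) = 0 → root.
Linear factors from roots: (α), (α + 1).
Complete factorization: g(α) = (α)·(α + 1)^2·(α³ + α² + 1).
Factor degrees with multiplicity: 1 + 1 + 1 + 3 = 6.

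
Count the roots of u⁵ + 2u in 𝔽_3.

Write f(u) = u⁵ + 2u.
Evaluate at each of the 3 elements of 𝔽_3:
f(0) = 0 → root; f(1) = 0 → root; f(2) = 0 → root.
Roots: {0, 1, 2}.

3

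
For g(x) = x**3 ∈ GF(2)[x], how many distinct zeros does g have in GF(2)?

Evaluate at each of the 2 elements of GF(2):
g(0) = 0 → root; g(1) = 1.
Roots: {0}.

1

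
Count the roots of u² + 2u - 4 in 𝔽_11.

2

Write h(u) = u² + 2u - 4.
Evaluate at each of the 11 elements of 𝔽_11:
h(0) = 7; h(1) = 10; h(2) = 4; h(3) = 0 → root; h(4) = 9; h(5) = 9; h(6) = 0 → root; h(7) = 4; h(8) = 10; h(9) = 7; h(10) = 6.
Roots: {3, 6}.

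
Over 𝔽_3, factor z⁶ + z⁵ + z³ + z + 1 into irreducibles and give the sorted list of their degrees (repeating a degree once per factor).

Write f(z) = z⁶ + z⁵ + z³ + z + 1.
Roots in 𝔽_3: f(0) = 1; f(1) = 2; f(2) = 2.
Complete factorization: f(z) = (z⁶ + z⁵ + z³ + z + 1).
Factor degrees with multiplicity: 6 = 6.

6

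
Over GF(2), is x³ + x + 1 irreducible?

Yes

Write P(x) = x³ + x + 1.
Check for roots in GF(2): P(0) = 1; P(1) = 1.
No roots. A degree-3 polynomial over a field with no linear factor is irreducible.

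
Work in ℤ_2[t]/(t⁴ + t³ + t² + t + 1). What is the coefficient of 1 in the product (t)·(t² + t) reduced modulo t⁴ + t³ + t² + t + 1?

0

Multiply in ℤ_2[t]: (t)·(t² + t) = t³ + t².
Reduced: t³ + t².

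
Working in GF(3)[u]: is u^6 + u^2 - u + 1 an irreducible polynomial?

Write g(u) = u^6 + u^2 - u + 1.
Check for roots in GF(3): g(0) = 1; g(1) = 2; g(2) = 1.
No roots, so no linear factors.
Monic irreducibles of degree 2 over GF(3): u^2 + 1, u^2 + u - 1, u^2 - u - 1.
None of them divide g (all give nonzero remainder).
Degree-3 irreducible divisors: test the 8 monic irreducibles of degree 3 over GF(3).
None of them divide g (all give nonzero remainder).
No irreducible factor of degree ≤ 3 exists, so g is irreducible over GF(3).

Yes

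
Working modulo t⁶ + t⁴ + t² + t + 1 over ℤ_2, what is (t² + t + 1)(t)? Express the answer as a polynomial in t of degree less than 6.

Multiply in ℤ_2[t]: (t² + t + 1)·(t) = t³ + t² + t.
Reduced: t³ + t² + t.

t^3 + t^2 + t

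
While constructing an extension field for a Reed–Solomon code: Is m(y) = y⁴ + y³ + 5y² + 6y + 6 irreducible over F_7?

Yes

Check for roots in F_7: m(0) = 6; m(1) = 5; m(2) = 6; m(3) = 2; m(4) = 3; m(5) = 1; m(6) = 5.
No roots, so no linear factors.
Degree-2 irreducible divisors: test the 21 monic irreducibles of degree 2 over GF(7).
None of them divide m (all give nonzero remainder).
No irreducible factor of degree ≤ 2 exists, so m is irreducible over GF(7).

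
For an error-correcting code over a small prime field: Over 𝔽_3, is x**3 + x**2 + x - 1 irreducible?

Yes

Write f(x) = x**3 + x**2 + x - 1.
Check for roots in 𝔽_3: f(0) = 2; f(1) = 2; f(2) = 1.
No roots. A degree-3 polynomial over a field with no linear factor is irreducible.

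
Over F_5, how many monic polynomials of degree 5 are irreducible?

The number of monic irreducibles of degree 5 over GF(5) is (1/5)·Σ_{d∣5} μ(5/d) 5^d.
Divisors of 5: 1, 5; μ(5/d) for each: -1, 1.
Σ = − 5^1 + 5^5 = 3120.
N = 3120/5 = 624.

624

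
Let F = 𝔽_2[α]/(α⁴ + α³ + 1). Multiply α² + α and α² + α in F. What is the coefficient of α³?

1

Multiply in 𝔽_2[α]: (α² + α)·(α² + α) = α⁴ + α².
Reduce using α⁴ ≡ α³ + 1 (mod α⁴ + α³ + 1).
Reduced: α³ + α² + 1.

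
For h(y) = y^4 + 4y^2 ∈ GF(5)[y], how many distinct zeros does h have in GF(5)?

3

Evaluate at each of the 5 elements of GF(5):
h(0) = 0 → root; h(1) = 0 → root; h(2) = 2; h(3) = 2; h(4) = 0 → root.
Roots: {0, 1, 4}.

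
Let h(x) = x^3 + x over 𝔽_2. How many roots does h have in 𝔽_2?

2

Evaluate at each of the 2 elements of 𝔽_2:
h(0) = 0 → root; h(1) = 0 → root.
Roots: {0, 1}.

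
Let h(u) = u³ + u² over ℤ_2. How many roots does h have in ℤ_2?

Evaluate at each of the 2 elements of ℤ_2:
h(0) = 0 → root; h(1) = 0 → root.
Roots: {0, 1}.

2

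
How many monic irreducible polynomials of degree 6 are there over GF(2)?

x^(2^6) − x is the product of all monic irreducibles of degree dividing 6; Möbius inversion gives N = (1/6) Σ μ(6/d)·2^d.
Divisors of 6: 1, 2, 3, 6; μ(6/d) for each: 1, -1, -1, 1.
Σ = 2^1 − 2^2 − 2^3 + 2^6 = 54.
N = 54/6 = 9.

9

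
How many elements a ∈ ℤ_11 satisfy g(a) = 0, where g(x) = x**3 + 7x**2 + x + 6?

3

Evaluate at each of the 11 elements of ℤ_11:
g(0) = 6; g(1) = 4; g(2) = 0 → root; g(3) = 0 → root; g(4) = 10; g(5) = 3; g(6) = 7; g(7) = 6; g(8) = 6; g(9) = 2; g(10) = 0 → root.
Roots: {2, 3, 10}.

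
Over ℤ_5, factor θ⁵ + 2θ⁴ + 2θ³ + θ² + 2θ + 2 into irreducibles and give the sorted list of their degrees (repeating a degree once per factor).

Write g(θ) = θ⁵ + 2θ⁴ + 2θ³ + θ² + 2θ + 2.
Roots in ℤ_5: g(0) = 2; g(1) = 0 → root; g(2) = 0 → root; g(3) = 1; g(4) = 0 → root.
Linear factors from roots: (θ + 4), (θ + 3), (θ + 1).
Complete factorization: g(θ) = (θ + 1)·(θ + 3)·(θ + 4)·(θ² + 4θ + 1).
Factor degrees with multiplicity: 1 + 1 + 1 + 2 = 5.

1, 1, 1, 2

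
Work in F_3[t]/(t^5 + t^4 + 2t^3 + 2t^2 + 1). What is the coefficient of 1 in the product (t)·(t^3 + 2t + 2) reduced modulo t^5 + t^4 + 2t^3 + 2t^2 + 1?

0

Multiply in F_3[t]: (t)·(t^3 + 2t + 2) = t^4 + 2t^2 + 2t.
Reduced: t^4 + 2t^2 + 2t.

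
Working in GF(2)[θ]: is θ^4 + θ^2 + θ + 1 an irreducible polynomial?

No

Write P(θ) = θ^4 + θ^2 + θ + 1.
Check for roots in GF(2): P(0) = 1; P(1) = 0 → root.
P(1) = 0, so (θ − 1) divides P(θ); P is reducible.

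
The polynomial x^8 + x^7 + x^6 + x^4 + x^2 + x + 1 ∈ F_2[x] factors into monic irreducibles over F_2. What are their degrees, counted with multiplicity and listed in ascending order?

Write f(x) = x^8 + x^7 + x^6 + x^4 + x^2 + x + 1.
Roots in F_2: f(0) = 1; f(1) = 1.
Complete factorization: f(x) = (x^8 + x^7 + x^6 + x^4 + x^2 + x + 1).
Factor degrees with multiplicity: 8 = 8.

8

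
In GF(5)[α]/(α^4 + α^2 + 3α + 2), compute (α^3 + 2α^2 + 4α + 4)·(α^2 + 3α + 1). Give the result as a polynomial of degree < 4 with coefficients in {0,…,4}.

Multiply in GF(5)[α]: (α^3 + 2α^2 + 4α + 4)·(α^2 + 3α + 1) = α^5 + α^3 + 3α^2 + α + 4.
Reduce using α^4 ≡ 4α^2 + 2α + 3 (mod α^4 + α^2 + 3α + 2).
Reduced: 4α + 4.

4α + 4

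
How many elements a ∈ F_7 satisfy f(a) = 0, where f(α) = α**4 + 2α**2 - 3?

Evaluate at each of the 7 elements of F_7:
f(0) = 4; f(1) = 0 → root; f(2) = 0 → root; f(3) = 5; f(4) = 5; f(5) = 0 → root; f(6) = 0 → root.
Roots: {1, 2, 5, 6}.

4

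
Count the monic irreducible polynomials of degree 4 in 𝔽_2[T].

By the necklace-counting formula, N_2(4) = (1/4) Σ_{d|4} μ(4/d)·2^d.
Divisors of 4: 1, 2, 4; μ(4/d) for each: 0, -1, 1.
Σ = − 2^2 + 2^4 = 12.
N = 12/4 = 3.

3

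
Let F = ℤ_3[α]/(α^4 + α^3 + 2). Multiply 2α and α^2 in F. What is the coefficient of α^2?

0

Multiply in ℤ_3[α]: (2α)·(α^2) = 2α^3.
Reduced: 2α^3.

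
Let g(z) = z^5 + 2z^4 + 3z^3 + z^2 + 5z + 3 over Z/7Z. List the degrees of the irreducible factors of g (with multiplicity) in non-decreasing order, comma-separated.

1, 1, 1, 2

Linear factors from roots: (z + 5).
Complete factorization: g(z) = (z + 5)^3·(z^2 + z + 4).
Factor degrees with multiplicity: 1 + 1 + 1 + 2 = 5.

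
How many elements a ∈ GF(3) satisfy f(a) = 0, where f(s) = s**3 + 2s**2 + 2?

1

Evaluate at each of the 3 elements of GF(3):
f(0) = 2; f(1) = 2; f(2) = 0 → root.
Roots: {2}.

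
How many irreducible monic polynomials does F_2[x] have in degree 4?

By the necklace-counting formula, N_2(4) = (1/4) Σ_{d|4} μ(4/d)·2^d.
Divisors of 4: 1, 2, 4; μ(4/d) for each: 0, -1, 1.
Σ = − 2^2 + 2^4 = 12.
N = 12/4 = 3.

3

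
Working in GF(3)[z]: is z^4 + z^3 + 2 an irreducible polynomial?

Yes

Write f(z) = z^4 + z^3 + 2.
Check for roots in GF(3): f(0) = 2; f(1) = 1; f(2) = 2.
No roots, so no linear factors.
Monic irreducibles of degree 2 over GF(3): z^2 + 1, z^2 + z + 2, z^2 + 2z + 2.
None of them divide f (all give nonzero remainder).
No irreducible factor of degree ≤ 2 exists, so f is irreducible over GF(3).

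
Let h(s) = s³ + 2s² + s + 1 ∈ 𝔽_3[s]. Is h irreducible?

Check for roots in 𝔽_3: h(0) = 1; h(1) = 2; h(2) = 1.
No roots. A degree-3 polynomial over a field with no linear factor is irreducible.

Yes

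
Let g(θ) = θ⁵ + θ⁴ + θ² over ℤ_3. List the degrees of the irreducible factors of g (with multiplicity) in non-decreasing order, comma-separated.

1, 1, 1, 2

Roots in ℤ_3: g(0) = 0 → root; g(1) = 0 → root; g(2) = 1.
Linear factors from roots: (θ), (θ + 2).
Complete factorization: g(θ) = (θ + 2)·(θ)^2·(θ² + 2θ + 2).
Factor degrees with multiplicity: 1 + 1 + 1 + 2 = 5.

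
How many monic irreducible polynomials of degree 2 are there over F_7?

Gauss's count: N_{7}(2) = (1/2) Σ_{d|2} μ(2/d)·7^d.
Divisors of 2: 1, 2; μ(2/d) for each: -1, 1.
Σ = − 7^1 + 7^2 = 42.
N = 42/2 = 21.

21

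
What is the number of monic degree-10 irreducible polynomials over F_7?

28245840

Gauss's count: N_{7}(10) = (1/10) Σ_{d|10} μ(10/d)·7^d.
Divisors of 10: 1, 2, 5, 10; μ(10/d) for each: 1, -1, -1, 1.
Σ = 7^1 − 7^2 − 7^5 + 7^10 = 282458400.
N = 282458400/10 = 28245840.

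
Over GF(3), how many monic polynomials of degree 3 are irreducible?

By the necklace-counting formula, N_3(3) = (1/3) Σ_{d|3} μ(3/d)·3^d.
Divisors of 3: 1, 3; μ(3/d) for each: -1, 1.
Σ = − 3^1 + 3^3 = 24.
N = 24/3 = 8.

8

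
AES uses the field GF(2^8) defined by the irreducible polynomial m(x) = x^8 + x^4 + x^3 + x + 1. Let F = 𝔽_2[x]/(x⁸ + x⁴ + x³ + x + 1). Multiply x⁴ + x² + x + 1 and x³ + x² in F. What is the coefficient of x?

0

Multiply in 𝔽_2[x]: (x⁴ + x² + x + 1)·(x³ + x²) = x⁷ + x⁶ + x⁵ + x².
Reduced: x⁷ + x⁶ + x⁵ + x².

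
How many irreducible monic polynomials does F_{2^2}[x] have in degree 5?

By the necklace-counting formula, N_4(5) = (1/5) Σ_{d|5} μ(5/d)·4^d.
Divisors of 5: 1, 5; μ(5/d) for each: -1, 1.
Σ = − 4^1 + 4^5 = 1020.
N = 1020/5 = 204.

204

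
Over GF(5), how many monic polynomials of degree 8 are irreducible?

Gauss's count: N_{5}(8) = (1/8) Σ_{d|8} μ(8/d)·5^d.
Divisors of 8: 1, 2, 4, 8; μ(8/d) for each: 0, 0, -1, 1.
Σ = − 5^4 + 5^8 = 390000.
N = 390000/8 = 48750.

48750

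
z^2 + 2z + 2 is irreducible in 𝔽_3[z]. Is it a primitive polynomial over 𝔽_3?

Yes

Write f(z) = z^2 + 2z + 2.
|GF(3^2)^×| = 3^2 − 1 = 8. Prime factorization: 8 = 2^3.
f is primitive ⇔ z has order 8 in GF(3)[z]/(f), i.e. z^(8/q) ≠ 1 for each prime q | 8.
z^(4) mod f = 2.
None equal 1, so z has full order 8; f is primitive.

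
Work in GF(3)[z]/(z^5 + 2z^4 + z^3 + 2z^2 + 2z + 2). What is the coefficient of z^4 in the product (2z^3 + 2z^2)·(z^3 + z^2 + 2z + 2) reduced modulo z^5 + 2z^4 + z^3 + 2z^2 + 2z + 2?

Multiply in GF(3)[z]: (2z^3 + 2z^2)·(z^3 + z^2 + 2z + 2) = 2z^6 + z^5 + 2z^3 + z^2.
Reduce using z^5 ≡ z^4 + 2z^3 + z^2 + z + 1 (mod z^5 + 2z^4 + z^3 + 2z^2 + 2z + 2).
Reduced: z^4 + z^3 + 2z.

1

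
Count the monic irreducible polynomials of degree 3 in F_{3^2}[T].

x^(9^3) − x is the product of all monic irreducibles of degree dividing 3; Möbius inversion gives N = (1/3) Σ μ(3/d)·9^d.
Divisors of 3: 1, 3; μ(3/d) for each: -1, 1.
Σ = − 9^1 + 9^3 = 720.
N = 720/3 = 240.

240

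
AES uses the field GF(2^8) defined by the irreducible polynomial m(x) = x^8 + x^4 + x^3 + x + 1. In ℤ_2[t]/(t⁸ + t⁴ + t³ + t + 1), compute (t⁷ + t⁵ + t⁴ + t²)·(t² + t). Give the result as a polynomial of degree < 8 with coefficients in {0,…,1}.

t^7 + t^4 + t^2 + 1

Multiply in ℤ_2[t]: (t⁷ + t⁵ + t⁴ + t²)·(t² + t) = t⁹ + t⁸ + t⁷ + t⁵ + t⁴ + t³.
Reduce using t⁸ ≡ t⁴ + t³ + t + 1 (mod t⁸ + t⁴ + t³ + t + 1).
Reduced: t⁷ + t⁴ + t² + 1.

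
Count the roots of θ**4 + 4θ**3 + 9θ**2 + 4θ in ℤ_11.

Write h(θ) = θ**4 + 4θ**3 + 9θ**2 + 4θ.
Evaluate at each of the 11 elements of ℤ_11:
h(0) = 0 → root; h(1) = 7; h(2) = 4; h(3) = 7; h(4) = 1; h(5) = 6; h(6) = 0 → root; h(7) = 7; h(8) = 9; h(9) = 1; h(10) = 2.
Roots: {0, 6}.

2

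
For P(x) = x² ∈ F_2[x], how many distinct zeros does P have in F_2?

1

Evaluate at each of the 2 elements of F_2:
P(0) = 0 → root; P(1) = 1.
Roots: {0}.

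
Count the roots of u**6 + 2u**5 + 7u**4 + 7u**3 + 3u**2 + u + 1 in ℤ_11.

3

Write g(u) = u**6 + 2u**5 + 7u**4 + 7u**3 + 3u**2 + u + 1.
Evaluate at each of the 11 elements of ℤ_11:
g(0) = 1; g(1) = 0 → root; g(2) = 3; g(3) = 0 → root; g(4) = 0 → root; g(5) = 3; g(6) = 10; g(7) = 5; g(8) = 8; g(9) = 1; g(10) = 2.
Roots: {1, 3, 4}.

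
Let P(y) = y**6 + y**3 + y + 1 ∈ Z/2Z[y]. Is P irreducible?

Check for roots in Z/2Z: P(0) = 1; P(1) = 0 → root.
P(1) = 0, so (y − 1) divides P(y); P is reducible.

No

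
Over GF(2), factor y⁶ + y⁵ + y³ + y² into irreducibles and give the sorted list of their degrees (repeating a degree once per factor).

1, 1, 1, 1, 2

Write h(y) = y⁶ + y⁵ + y³ + y².
Roots in GF(2): h(0) = 0 → root; h(1) = 0 → root.
Linear factors from roots: (y), (y + 1).
Complete factorization: h(y) = (y)^2·(y + 1)^2·(y² + y + 1).
Factor degrees with multiplicity: 1 + 1 + 1 + 1 + 2 = 6.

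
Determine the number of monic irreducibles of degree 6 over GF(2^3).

By the necklace-counting formula, N_8(6) = (1/6) Σ_{d|6} μ(6/d)·8^d.
Divisors of 6: 1, 2, 3, 6; μ(6/d) for each: 1, -1, -1, 1.
Σ = 8^1 − 8^2 − 8^3 + 8^6 = 261576.
N = 261576/6 = 43596.

43596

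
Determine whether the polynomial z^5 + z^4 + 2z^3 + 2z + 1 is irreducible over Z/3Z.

No

Write f(z) = z^5 + z^4 + 2z^3 + 2z + 1.
Check for roots in Z/3Z: f(0) = 1; f(1) = 1; f(2) = 0 → root.
f(2) = 0, so (z − 2) divides f(z); f is reducible.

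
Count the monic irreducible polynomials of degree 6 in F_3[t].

By the necklace-counting formula, N_3(6) = (1/6) Σ_{d|6} μ(6/d)·3^d.
Divisors of 6: 1, 2, 3, 6; μ(6/d) for each: 1, -1, -1, 1.
Σ = 3^1 − 3^2 − 3^3 + 3^6 = 696.
N = 696/6 = 116.

116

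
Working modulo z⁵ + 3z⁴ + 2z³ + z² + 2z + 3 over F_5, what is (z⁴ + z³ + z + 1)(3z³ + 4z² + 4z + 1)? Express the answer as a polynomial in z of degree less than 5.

3z^3 + 2

Multiply in F_5[z]: (z⁴ + z³ + z + 1)·(3z³ + 4z² + 4z + 1) = 3z⁷ + 2z⁶ + 3z⁵ + 3z⁴ + 3z³ + 3z² + 1.
Reduce using z⁵ ≡ 2z⁴ + 3z³ + 4z² + 3z + 2 (mod z⁵ + 3z⁴ + 2z³ + z² + 2z + 3).
Reduced: 3z³ + 2.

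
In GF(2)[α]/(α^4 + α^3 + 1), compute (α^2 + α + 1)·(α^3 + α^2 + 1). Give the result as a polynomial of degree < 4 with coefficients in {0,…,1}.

α^3

Multiply in GF(2)[α]: (α^2 + α + 1)·(α^3 + α^2 + 1) = α^5 + α + 1.
Reduce using α^4 ≡ α^3 + 1 (mod α^4 + α^3 + 1).
Reduced: α^3.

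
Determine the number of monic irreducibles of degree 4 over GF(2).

3

By the necklace-counting formula, N_2(4) = (1/4) Σ_{d|4} μ(4/d)·2^d.
Divisors of 4: 1, 2, 4; μ(4/d) for each: 0, -1, 1.
Σ = − 2^2 + 2^4 = 12.
N = 12/4 = 3.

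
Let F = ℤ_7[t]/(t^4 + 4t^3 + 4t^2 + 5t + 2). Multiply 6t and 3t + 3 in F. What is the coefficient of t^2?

4

Multiply in ℤ_7[t]: (6t)·(3t + 3) = 4t^2 + 4t.
Reduced: 4t^2 + 4t.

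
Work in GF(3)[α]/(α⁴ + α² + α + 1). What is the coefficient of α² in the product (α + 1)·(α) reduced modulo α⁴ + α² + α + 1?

Multiply in GF(3)[α]: (α + 1)·(α) = α² + α.
Reduced: α² + α.

1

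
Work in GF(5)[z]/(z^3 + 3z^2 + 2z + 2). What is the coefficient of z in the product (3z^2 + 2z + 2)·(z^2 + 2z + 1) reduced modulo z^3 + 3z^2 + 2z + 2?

2

Multiply in GF(5)[z]: (3z^2 + 2z + 2)·(z^2 + 2z + 1) = 3z^4 + 3z^3 + 4z^2 + z + 2.
Reduce using z^3 ≡ 2z^2 + 3z + 3 (mod z^3 + 3z^2 + 2z + 2).
Reduced: z^2 + 2z + 4.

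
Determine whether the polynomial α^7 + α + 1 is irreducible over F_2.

Yes

Write h(α) = α^7 + α + 1.
Check for roots in F_2: h(0) = 1; h(1) = 1.
No roots, so no linear factors.
Monic irreducibles of degree 2 over GF(2): α^2 + α + 1.
None of them divide h (all give nonzero remainder).
Monic irreducibles of degree 3 over GF(2): α^3 + α + 1, α^3 + α^2 + 1.
None of them divide h (all give nonzero remainder).
No irreducible factor of degree ≤ 3 exists, so h is irreducible over GF(2).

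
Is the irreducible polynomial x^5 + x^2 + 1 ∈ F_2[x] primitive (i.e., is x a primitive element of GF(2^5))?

Write f(x) = x^5 + x^2 + 1.
|GF(2^5)^×| = 2^5 − 1 = 31. Prime factorization: 31 = 31.
f is primitive ⇔ x has order 31 in GF(2)[x]/(f), i.e. x^(31/q) ≠ 1 for each prime q | 31.
x^(1) mod f = x.
None equal 1, so x has full order 31; f is primitive.

Yes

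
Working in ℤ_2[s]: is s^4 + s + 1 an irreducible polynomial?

Yes

Write m(s) = s^4 + s + 1.
Check for roots in ℤ_2: m(0) = 1; m(1) = 1.
No roots, so no linear factors.
Monic irreducibles of degree 2 over GF(2): s^2 + s + 1.
None of them divide m (all give nonzero remainder).
No irreducible factor of degree ≤ 2 exists, so m is irreducible over GF(2).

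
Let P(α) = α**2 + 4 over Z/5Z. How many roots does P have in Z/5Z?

2

Evaluate at each of the 5 elements of Z/5Z:
P(0) = 4; P(1) = 0 → root; P(2) = 3; P(3) = 3; P(4) = 0 → root.
Roots: {1, 4}.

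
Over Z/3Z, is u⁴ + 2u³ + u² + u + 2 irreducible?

Write P(u) = u⁴ + 2u³ + u² + u + 2.
Check for roots in Z/3Z: P(0) = 2; P(1) = 1; P(2) = 1.
No roots, so no linear factors.
Monic irreducibles of degree 2 over GF(3): u² + 1, u² + u + 2, u² + 2u + 2.
None of them divide P (all give nonzero remainder).
No irreducible factor of degree ≤ 2 exists, so P is irreducible over GF(3).

Yes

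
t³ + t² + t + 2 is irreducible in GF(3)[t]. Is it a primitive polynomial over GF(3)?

No

Write f(t) = t³ + t² + t + 2.
|GF(3^3)^×| = 3^3 − 1 = 26. Prime factorization: 26 = 2·13.
f is primitive ⇔ t has order 26 in GF(3)[t]/(f), i.e. t^(26/q) ≠ 1 for each prime q | 26.
t^(13) mod f = 1
t^(2) mod f = t².
Since t^(13) = 1, the order of t divides 13 < 26; not primitive.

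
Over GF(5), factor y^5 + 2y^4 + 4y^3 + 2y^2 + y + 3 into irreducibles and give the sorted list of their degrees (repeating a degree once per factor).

Write h(y) = y^5 + 2y^4 + 4y^3 + 2y^2 + y + 3.
Roots in GF(5): h(0) = 3; h(1) = 3; h(2) = 4; h(3) = 2; h(4) = 1.
Complete factorization: h(y) = (y^2 + y + 2)·(y^3 + y^2 + y + 4).
Factor degrees with multiplicity: 2 + 3 = 5.

2, 3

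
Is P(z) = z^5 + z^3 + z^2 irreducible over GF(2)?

No

Check for roots in GF(2): P(0) = 0 → root; P(1) = 1.
P(0) = 0, so (z) divides P(z); P is reducible.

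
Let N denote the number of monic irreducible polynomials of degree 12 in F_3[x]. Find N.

x^(3^12) − x is the product of all monic irreducibles of degree dividing 12; Möbius inversion gives N = (1/12) Σ μ(12/d)·3^d.
Divisors of 12: 1, 2, 3, 4, 6, 12; μ(12/d) for each: 0, 1, 0, -1, -1, 1.
Σ = 3^2 − 3^4 − 3^6 + 3^12 = 530640.
N = 530640/12 = 44220.

44220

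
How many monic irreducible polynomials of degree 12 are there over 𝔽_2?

x^(2^12) − x is the product of all monic irreducibles of degree dividing 12; Möbius inversion gives N = (1/12) Σ μ(12/d)·2^d.
Divisors of 12: 1, 2, 3, 4, 6, 12; μ(12/d) for each: 0, 1, 0, -1, -1, 1.
Σ = 2^2 − 2^4 − 2^6 + 2^12 = 4020.
N = 4020/12 = 335.

335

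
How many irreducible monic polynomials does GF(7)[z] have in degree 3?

Gauss's count: N_{7}(3) = (1/3) Σ_{d|3} μ(3/d)·7^d.
Divisors of 3: 1, 3; μ(3/d) for each: -1, 1.
Σ = − 7^1 + 7^3 = 336.
N = 336/3 = 112.

112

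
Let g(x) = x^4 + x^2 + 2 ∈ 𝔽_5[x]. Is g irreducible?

Check for roots in 𝔽_5: g(0) = 2; g(1) = 4; g(2) = 2; g(3) = 2; g(4) = 4.
No roots, so no linear factors.
Degree-2 irreducible divisors: test the 10 monic irreducibles of degree 2 over GF(5).
None of them divide g (all give nonzero remainder).
No irreducible factor of degree ≤ 2 exists, so g is irreducible over GF(5).

Yes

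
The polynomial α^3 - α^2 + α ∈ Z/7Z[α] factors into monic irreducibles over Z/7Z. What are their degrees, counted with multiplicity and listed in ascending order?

1, 1, 1

Write g(α) = α^3 - α^2 + α.
Linear factors from roots: (α), (α - 3), (α + 2).
Complete factorization: g(α) = (α)·(α + 2)·(α - 3).
Factor degrees with multiplicity: 1 + 1 + 1 = 3.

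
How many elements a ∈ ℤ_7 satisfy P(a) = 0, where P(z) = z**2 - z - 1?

Evaluate at each of the 7 elements of ℤ_7:
P(0) = 6; P(1) = 6; P(2) = 1; P(3) = 5; P(4) = 4; P(5) = 5; P(6) = 1.
No element is a root.

0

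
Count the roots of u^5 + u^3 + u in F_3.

3

Write P(u) = u^5 + u^3 + u.
Evaluate at each of the 3 elements of F_3:
P(0) = 0 → root; P(1) = 0 → root; P(2) = 0 → root.
Roots: {0, 1, 2}.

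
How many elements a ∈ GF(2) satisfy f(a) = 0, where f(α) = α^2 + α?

Evaluate at each of the 2 elements of GF(2):
f(0) = 0 → root; f(1) = 0 → root.
Roots: {0, 1}.

2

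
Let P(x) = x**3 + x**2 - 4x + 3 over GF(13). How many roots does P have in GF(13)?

0

Evaluate at each of the 13 elements of GF(13):
P(0) = 3; P(1) = 1; P(2) = 7; P(3) = 1; P(4) = 2; P(5) = 3; P(6) = 10; P(7) = 3; P(8) = 1; P(9) = 10; P(10) = 10; P(11) = 7; P(12) = 7.
No element is a root.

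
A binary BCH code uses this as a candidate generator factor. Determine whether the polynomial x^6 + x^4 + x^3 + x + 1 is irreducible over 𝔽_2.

Yes

Write m(x) = x^6 + x^4 + x^3 + x + 1.
Check for roots in 𝔽_2: m(0) = 1; m(1) = 1.
No roots, so no linear factors.
Monic irreducibles of degree 2 over GF(2): x^2 + x + 1.
None of them divide m (all give nonzero remainder).
Monic irreducibles of degree 3 over GF(2): x^3 + x + 1, x^3 + x^2 + 1.
None of them divide m (all give nonzero remainder).
No irreducible factor of degree ≤ 3 exists, so m is irreducible over GF(2).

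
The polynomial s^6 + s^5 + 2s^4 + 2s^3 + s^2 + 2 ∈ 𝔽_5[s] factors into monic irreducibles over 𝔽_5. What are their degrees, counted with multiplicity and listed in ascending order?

Write f(s) = s^6 + s^5 + 2s^4 + 2s^3 + s^2 + 2.
Roots in 𝔽_5: f(0) = 2; f(1) = 4; f(2) = 0 → root; f(3) = 4; f(4) = 3.
Linear factors from roots: (s - 2).
Complete factorization: f(s) = (s - 2)·(s^2 + 2)·(s^3 - 2s^2 + s + 2).
Factor degrees with multiplicity: 1 + 2 + 3 = 6.

1, 2, 3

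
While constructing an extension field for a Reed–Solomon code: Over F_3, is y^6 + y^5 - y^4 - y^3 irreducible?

Write g(y) = y^6 + y^5 - y^4 - y^3.
Check for roots in F_3: g(0) = 0 → root; g(1) = 0 → root; g(2) = 0 → root.
g(0) = 0, so (y) divides g(y); g is reducible.

No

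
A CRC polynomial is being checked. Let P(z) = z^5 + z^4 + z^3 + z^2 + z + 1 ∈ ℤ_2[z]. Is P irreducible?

Check for roots in ℤ_2: P(0) = 1; P(1) = 0 → root.
P(1) = 0, so (z − 1) divides P(z); P is reducible.

No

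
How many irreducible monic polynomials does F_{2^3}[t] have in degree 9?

14913024

Gauss's count: N_{8}(9) = (1/9) Σ_{d|9} μ(9/d)·8^d.
Divisors of 9: 1, 3, 9; μ(9/d) for each: 0, -1, 1.
Σ = − 8^3 + 8^9 = 134217216.
N = 134217216/9 = 14913024.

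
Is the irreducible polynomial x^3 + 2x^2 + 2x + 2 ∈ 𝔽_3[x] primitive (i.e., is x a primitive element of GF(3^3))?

No

Write f(x) = x^3 + 2x^2 + 2x + 2.
|GF(3^3)^×| = 3^3 − 1 = 26. Prime factorization: 26 = 2·13.
f is primitive ⇔ x has order 26 in GF(3)[x]/(f), i.e. x^(26/q) ≠ 1 for each prime q | 26.
x^(13) mod f = 1
x^(2) mod f = x^2.
Since x^(13) = 1, the order of x divides 13 < 26; not primitive.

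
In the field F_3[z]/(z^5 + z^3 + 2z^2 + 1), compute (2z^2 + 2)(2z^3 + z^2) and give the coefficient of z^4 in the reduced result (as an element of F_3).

Multiply in F_3[z]: (2z^2 + 2)·(2z^3 + z^2) = z^5 + 2z^4 + z^3 + 2z^2.
Reduce using z^5 ≡ 2z^3 + z^2 + 2 (mod z^5 + z^3 + 2z^2 + 1).
Reduced: 2z^4 + 2.

2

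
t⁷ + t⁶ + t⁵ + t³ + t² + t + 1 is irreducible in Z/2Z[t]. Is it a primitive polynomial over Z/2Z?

Write f(t) = t⁷ + t⁶ + t⁵ + t³ + t² + t + 1.
|GF(2^7)^×| = 2^7 − 1 = 127. Prime factorization: 127 = 127.
f is primitive ⇔ t has order 127 in GF(2)[t]/(f), i.e. t^(127/q) ≠ 1 for each prime q | 127.
t^(1) mod f = t.
None equal 1, so t has full order 127; f is primitive.

Yes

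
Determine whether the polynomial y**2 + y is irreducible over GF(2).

Write P(y) = y**2 + y.
Check for roots in GF(2): P(0) = 0 → root; P(1) = 0 → root.
P(0) = 0, so (y) divides P(y); P is reducible.

No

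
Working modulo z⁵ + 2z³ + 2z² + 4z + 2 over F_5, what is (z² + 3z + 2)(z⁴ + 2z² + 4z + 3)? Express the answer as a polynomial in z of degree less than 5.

2z^4 + 2z^3 + 4z^2 + 3z

Multiply in F_5[z]: (z² + 3z + 2)·(z⁴ + 2z² + 4z + 3) = z⁶ + 3z⁵ + 4z⁴ + 4z² + 2z + 1.
Reduce using z⁵ ≡ 3z³ + 3z² + z + 3 (mod z⁵ + 2z³ + 2z² + 4z + 2).
Reduced: 2z⁴ + 2z³ + 4z² + 3z.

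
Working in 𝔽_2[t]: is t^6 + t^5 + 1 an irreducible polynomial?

Yes

Write P(t) = t^6 + t^5 + 1.
Check for roots in 𝔽_2: P(0) = 1; P(1) = 1.
No roots, so no linear factors.
Monic irreducibles of degree 2 over GF(2): t^2 + t + 1.
None of them divide P (all give nonzero remainder).
Monic irreducibles of degree 3 over GF(2): t^3 + t + 1, t^3 + t^2 + 1.
None of them divide P (all give nonzero remainder).
No irreducible factor of degree ≤ 3 exists, so P is irreducible over GF(2).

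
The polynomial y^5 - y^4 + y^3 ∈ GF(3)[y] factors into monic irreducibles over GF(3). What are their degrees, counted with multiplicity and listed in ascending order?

1, 1, 1, 1, 1

Write g(y) = y^5 - y^4 + y^3.
Roots in GF(3): g(0) = 0 → root; g(1) = 1; g(2) = 0 → root.
Linear factors from roots: (y), (y + 1).
Complete factorization: g(y) = (y + 1)^2·(y)^3.
Factor degrees with multiplicity: 1 + 1 + 1 + 1 + 1 = 5.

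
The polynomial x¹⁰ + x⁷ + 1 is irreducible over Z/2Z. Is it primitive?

Write f(x) = x¹⁰ + x⁷ + 1.
|GF(2^10)^×| = 2^10 − 1 = 1023. Prime factorization: 1023 = 3·11·31.
f is primitive ⇔ x has order 1023 in GF(2)[x]/(f), i.e. x^(1023/q) ≠ 1 for each prime q | 1023.
x^(341) mod f = x⁸ + x⁷ + x³ + x² + x + 1.
x^(93) mod f = x⁷ + x³ + x² + x.
x^(33) mod f = x⁹ + x⁵ + x³ + x² + x + 1.
None equal 1, so x has full order 1023; f is primitive.

Yes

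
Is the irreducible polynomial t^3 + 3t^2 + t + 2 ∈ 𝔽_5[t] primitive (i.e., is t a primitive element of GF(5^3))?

Yes

Write f(t) = t^3 + 3t^2 + t + 2.
|GF(5^3)^×| = 5^3 − 1 = 124. Prime factorization: 124 = 2^2·31.
f is primitive ⇔ t has order 124 in GF(5)[t]/(f), i.e. t^(124/q) ≠ 1 for each prime q | 124.
t^(62) mod f = 4.
t^(4) mod f = 3t^2 + t + 1.
None equal 1, so t has full order 124; f is primitive.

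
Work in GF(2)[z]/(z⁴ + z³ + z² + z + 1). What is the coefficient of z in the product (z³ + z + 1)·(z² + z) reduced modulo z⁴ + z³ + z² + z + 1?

Multiply in GF(2)[z]: (z³ + z + 1)·(z² + z) = z⁵ + z⁴ + z³ + z.
Reduce using z⁴ ≡ z³ + z² + z + 1 (mod z⁴ + z³ + z² + z + 1).
Reduced: z².

0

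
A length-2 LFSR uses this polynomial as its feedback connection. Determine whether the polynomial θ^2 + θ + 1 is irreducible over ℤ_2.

Write g(θ) = θ^2 + θ + 1.
Check for roots in ℤ_2: g(0) = 1; g(1) = 1.
No roots. A degree-2 polynomial over a field with no linear factor is irreducible.

Yes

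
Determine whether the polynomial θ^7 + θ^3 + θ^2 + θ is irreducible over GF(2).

No

Write f(θ) = θ^7 + θ^3 + θ^2 + θ.
Check for roots in GF(2): f(0) = 0 → root; f(1) = 0 → root.
f(0) = 0, so (θ) divides f(θ); f is reducible.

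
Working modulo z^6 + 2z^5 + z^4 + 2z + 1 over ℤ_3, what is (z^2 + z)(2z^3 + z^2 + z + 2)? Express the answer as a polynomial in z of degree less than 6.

2z^5 + 2z^3 + 2z

Multiply in ℤ_3[z]: (z^2 + z)·(2z^3 + z^2 + z + 2) = 2z^5 + 2z^3 + 2z.
Reduced: 2z^5 + 2z^3 + 2z.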